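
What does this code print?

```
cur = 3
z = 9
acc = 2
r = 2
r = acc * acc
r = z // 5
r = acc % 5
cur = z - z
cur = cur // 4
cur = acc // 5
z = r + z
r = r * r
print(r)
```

r = 2*2 = 4
r = 9//5 = 1
r = 2%5 = 2
cur = 9-9 = 0
cur = 0//4 = 0
cur = 2//5 = 0
z = 2+9 = 11
r = 2*2 = 4

4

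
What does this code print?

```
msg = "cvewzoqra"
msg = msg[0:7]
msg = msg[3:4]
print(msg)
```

w

slice [0:7] → 'cvewzoq'
slice [3:4] → 'w'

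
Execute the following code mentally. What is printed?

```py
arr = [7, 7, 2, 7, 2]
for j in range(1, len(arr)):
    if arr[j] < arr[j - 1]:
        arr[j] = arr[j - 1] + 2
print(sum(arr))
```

j=1: 7>=7, unchanged → [7, 7, 2, 7, 2]
j=2: 2<7, arr[2] = 7+2 = 9 → [7, 7, 9, 7, 2]
j=3: 7<9, arr[3] = 9+2 = 11 → [7, 7, 9, 11, 2]
j=4: 2<11, arr[4] = 11+2 = 13 → [7, 7, 9, 11, 13]
sum = 47

47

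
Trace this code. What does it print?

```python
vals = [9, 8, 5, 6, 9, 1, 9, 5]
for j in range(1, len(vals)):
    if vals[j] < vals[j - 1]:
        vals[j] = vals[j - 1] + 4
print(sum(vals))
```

184

j=1: 8<9, vals[1] = 9+4 = 13 → [9, 13, 5, 6, 9, 1, 9, 5]
j=2: 5<13, vals[2] = 13+4 = 17 → [9, 13, 17, 6, 9, 1, 9, 5]
j=3: 6<17, vals[3] = 17+4 = 21 → [9, 13, 17, 21, 9, 1, 9, 5]
j=4: 9<21, vals[4] = 21+4 = 25 → [9, 13, 17, 21, 25, 1, 9, 5]
j=5: 1<25, vals[5] = 25+4 = 29 → [9, 13, 17, 21, 25, 29, 9, 5]
j=6: 9<29, vals[6] = 29+4 = 33 → [9, 13, 17, 21, 25, 29, 33, 5]
j=7: 5<33, vals[7] = 33+4 = 37 → [9, 13, 17, 21, 25, 29, 33, 37]
sum = 184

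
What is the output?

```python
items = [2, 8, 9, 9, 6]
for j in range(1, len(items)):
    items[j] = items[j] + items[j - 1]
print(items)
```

[2, 10, 19, 28, 34]

j=1: items[1] = 8+2 = 10 → [2, 10, 9, 9, 6]
j=2: items[2] = 9+10 = 19 → [2, 10, 19, 9, 6]
j=3: items[3] = 9+19 = 28 → [2, 10, 19, 28, 6]
j=4: items[4] = 6+28 = 34 → [2, 10, 19, 28, 34]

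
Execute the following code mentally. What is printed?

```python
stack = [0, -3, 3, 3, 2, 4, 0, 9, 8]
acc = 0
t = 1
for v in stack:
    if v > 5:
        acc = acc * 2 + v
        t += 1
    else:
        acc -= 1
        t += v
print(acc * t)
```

v=0: not >5, acc = 0-1 = -1; t=1
v=-3: not >5, acc = (-1)-1 = -2; t=-2
v=3: not >5, acc = (-2)-1 = -3; t=1
v=3: not >5, acc = (-3)-1 = -4; t=4
v=2: not >5, acc = (-4)-1 = -5; t=6
v=4: not >5, acc = (-5)-1 = -6; t=10
v=0: not >5, acc = (-6)-1 = -7; t=10
v=9: >5, acc = (-7)*2+9 = -5; t=11
v=8: >5, acc = (-5)*2+8 = -2; t=12
acc*t = (-2)*12 = -24

-24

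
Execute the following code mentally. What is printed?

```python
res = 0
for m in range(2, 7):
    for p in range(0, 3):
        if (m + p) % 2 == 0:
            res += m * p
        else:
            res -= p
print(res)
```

25

m=2,p=0: even sum, res = 0+0 = 0
m=2,p=1: odd sum, res = 0-1 = -1
m=2,p=2: even sum, res = (-1)+4 = 3
m=3,p=0: odd sum, res = 3-0 = 3
m=3,p=1: even sum, res = 3+3 = 6
m=3,p=2: odd sum, res = 6-2 = 4
m=4,p=0: even sum, res = 4+0 = 4
m=4,p=1: odd sum, res = 4-1 = 3
m=4,p=2: even sum, res = 3+8 = 11
m=5,p=0: odd sum, res = 11-0 = 11
m=5,p=1: even sum, res = 11+5 = 16
m=5,p=2: odd sum, res = 16-2 = 14
m=6,p=0: even sum, res = 14+0 = 14
m=6,p=1: odd sum, res = 14-1 = 13
m=6,p=2: even sum, res = 13+12 = 25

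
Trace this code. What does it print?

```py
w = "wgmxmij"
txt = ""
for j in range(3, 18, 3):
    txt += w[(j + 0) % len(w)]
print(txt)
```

j=3: add w[3]='x' → 'x'
j=6: add w[6]='j' → 'xj'
j=9: add w[2]='m' → 'xjm'
j=12: add w[5]='i' → 'xjmi'
j=15: add w[1]='g' → 'xjmig'

xjmig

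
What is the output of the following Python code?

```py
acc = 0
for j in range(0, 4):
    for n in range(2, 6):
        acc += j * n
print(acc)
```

84

j=0,n=2: acc = 0+0 = 0
j=0,n=3: acc = 0+0 = 0
j=0,n=4: acc = 0+0 = 0
j=0,n=5: acc = 0+0 = 0
j=1,n=2: acc = 0+2 = 2
j=1,n=3: acc = 2+3 = 5
j=1,n=4: acc = 5+4 = 9
j=1,n=5: acc = 9+5 = 14
j=2,n=2: acc = 14+4 = 18
j=2,n=3: acc = 18+6 = 24
j=2,n=4: acc = 24+8 = 32
j=2,n=5: acc = 32+10 = 42
j=3,n=2: acc = 42+6 = 48
j=3,n=3: acc = 48+9 = 57
j=3,n=4: acc = 57+12 = 69
j=3,n=5: acc = 69+15 = 84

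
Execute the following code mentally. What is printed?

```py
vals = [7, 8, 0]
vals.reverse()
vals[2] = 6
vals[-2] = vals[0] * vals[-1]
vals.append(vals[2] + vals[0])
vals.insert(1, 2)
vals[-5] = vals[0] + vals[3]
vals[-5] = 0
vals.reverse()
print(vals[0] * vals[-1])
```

0

reverse → [0, 8, 7]
vals[2] = 6 → [0, 8, 6]
vals[-2] = vals[0]*vals[-1] = 0*6 = 0 → [0, 0, 6]
append vals[2]+vals[0] = 6+0 = 6 → [0, 0, 6, 6]
insert 2 at 1 → [0, 2, 0, 6, 6]
vals[-5] = vals[0]+vals[3] = 0+6 = 6 → [6, 2, 0, 6, 6]
vals[-5] = 0 → [0, 2, 0, 6, 6]
reverse → [6, 6, 0, 2, 0]
vals[0]*vals[-1] = 6*0 = 0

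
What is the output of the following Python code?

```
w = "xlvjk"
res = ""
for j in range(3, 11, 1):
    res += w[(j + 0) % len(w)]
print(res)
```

j=3: add w[3]='j' → 'j'
j=4: add w[4]='k' → 'jk'
j=5: add w[0]='x' → 'jkx'
j=6: add w[1]='l' → 'jkxl'
j=7: add w[2]='v' → 'jkxlv'
j=8: add w[3]='j' → 'jkxlvj'
j=9: add w[4]='k' → 'jkxlvjk'
j=10: add w[0]='x' → 'jkxlvjkx'

jkxlvjkx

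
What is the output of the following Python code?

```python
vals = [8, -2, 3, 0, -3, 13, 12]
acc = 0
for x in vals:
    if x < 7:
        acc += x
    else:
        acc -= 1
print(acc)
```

x=8: not <7, acc = 0-1 = -1
x=-2: <7, acc = (-1)+(-2) = -3
x=3: <7, acc = (-3)+3 = 0
x=0: <7, acc = 0+0 = 0
x=-3: <7, acc = 0+(-3) = -3
x=13: not <7, acc = (-3)-1 = -4
x=12: not <7, acc = (-4)-1 = -5

-5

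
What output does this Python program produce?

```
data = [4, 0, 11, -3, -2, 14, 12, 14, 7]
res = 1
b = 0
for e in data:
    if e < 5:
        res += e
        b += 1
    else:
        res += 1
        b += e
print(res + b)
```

67

e=4: <5, res = 1+4 = 5; b=1
e=0: <5, res = 5+0 = 5; b=2
e=11: not <5, res = 5+1 = 6; b=13
e=-3: <5, res = 6+(-3) = 3; b=14
e=-2: <5, res = 3+(-2) = 1; b=15
e=14: not <5, res = 1+1 = 2; b=29
e=12: not <5, res = 2+1 = 3; b=41
e=14: not <5, res = 3+1 = 4; b=55
e=7: not <5, res = 4+1 = 5; b=62
res+b = 5+62 = 67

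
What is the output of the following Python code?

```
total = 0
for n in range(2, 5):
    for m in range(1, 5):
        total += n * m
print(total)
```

90

n=2,m=1: total = 0+2 = 2
n=2,m=2: total = 2+4 = 6
n=2,m=3: total = 6+6 = 12
n=2,m=4: total = 12+8 = 20
n=3,m=1: total = 20+3 = 23
n=3,m=2: total = 23+6 = 29
n=3,m=3: total = 29+9 = 38
n=3,m=4: total = 38+12 = 50
n=4,m=1: total = 50+4 = 54
n=4,m=2: total = 54+8 = 62
n=4,m=3: total = 62+12 = 74
n=4,m=4: total = 74+16 = 90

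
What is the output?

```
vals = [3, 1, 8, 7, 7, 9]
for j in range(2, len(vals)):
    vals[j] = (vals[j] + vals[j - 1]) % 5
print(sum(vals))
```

j=2: vals[2] = (8+1)%5 = 4 → [3, 1, 4, 7, 7, 9]
j=3: vals[3] = (7+4)%5 = 1 → [3, 1, 4, 1, 7, 9]
j=4: vals[4] = (7+1)%5 = 3 → [3, 1, 4, 1, 3, 9]
j=5: vals[5] = (9+3)%5 = 2 → [3, 1, 4, 1, 3, 2]
sum = 14

14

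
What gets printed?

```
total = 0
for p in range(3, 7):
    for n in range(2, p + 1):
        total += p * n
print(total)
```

241

p=3,n=2: total = 0+6 = 6
p=3,n=3: total = 6+9 = 15
p=4,n=2: total = 15+8 = 23
p=4,n=3: total = 23+12 = 35
p=4,n=4: total = 35+16 = 51
p=5,n=2: total = 51+10 = 61
p=5,n=3: total = 61+15 = 76
p=5,n=4: total = 76+20 = 96
p=5,n=5: total = 96+25 = 121
p=6,n=2: total = 121+12 = 133
p=6,n=3: total = 133+18 = 151
p=6,n=4: total = 151+24 = 175
p=6,n=5: total = 175+30 = 205
p=6,n=6: total = 205+36 = 241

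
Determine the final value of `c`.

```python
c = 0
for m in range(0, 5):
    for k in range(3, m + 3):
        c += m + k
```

m=1,k=3: c = 0+4 = 4
m=2,k=3: c = 4+5 = 9
m=2,k=4: c = 9+6 = 15
m=3,k=3: c = 15+6 = 21
m=3,k=4: c = 21+7 = 28
m=3,k=5: c = 28+8 = 36
m=4,k=3: c = 36+7 = 43
m=4,k=4: c = 43+8 = 51
m=4,k=5: c = 51+9 = 60
m=4,k=6: c = 60+10 = 70

70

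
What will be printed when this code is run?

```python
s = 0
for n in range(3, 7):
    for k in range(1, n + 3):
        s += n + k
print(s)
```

222

n=3,k=1: s = 0+4 = 4
n=3,k=2: s = 4+5 = 9
n=3,k=3: s = 9+6 = 15
n=3,k=4: s = 15+7 = 22
n=3,k=5: s = 22+8 = 30
n=4,k=1: s = 30+5 = 35
n=4,k=2: s = 35+6 = 41
n=4,k=3: s = 41+7 = 48
n=4,k=4: s = 48+8 = 56
n=4,k=5: s = 56+9 = 65
n=4,k=6: s = 65+10 = 75
n=5,k=1: s = 75+6 = 81
n=5,k=2: s = 81+7 = 88
n=5,k=3: s = 88+8 = 96
n=5,k=4: s = 96+9 = 105
n=5,k=5: s = 105+10 = 115
n=5,k=6: s = 115+11 = 126
n=5,k=7: s = 126+12 = 138
n=6,k=1: s = 138+7 = 145
n=6,k=2: s = 145+8 = 153
n=6,k=3: s = 153+9 = 162
n=6,k=4: s = 162+10 = 172
n=6,k=5: s = 172+11 = 183
n=6,k=6: s = 183+12 = 195
n=6,k=7: s = 195+13 = 208
n=6,k=8: s = 208+14 = 222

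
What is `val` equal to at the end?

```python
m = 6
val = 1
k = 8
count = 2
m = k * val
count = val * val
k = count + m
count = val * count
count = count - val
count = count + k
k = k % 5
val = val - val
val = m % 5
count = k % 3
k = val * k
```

3

m = 8*1 = 8
count = 1*1 = 1
k = 1+8 = 9
count = 1*1 = 1
count = 1-1 = 0
count = 0+9 = 9
k = 9%5 = 4
val = 1-1 = 0
val = 8%5 = 3
count = 4%3 = 1
k = 3*4 = 12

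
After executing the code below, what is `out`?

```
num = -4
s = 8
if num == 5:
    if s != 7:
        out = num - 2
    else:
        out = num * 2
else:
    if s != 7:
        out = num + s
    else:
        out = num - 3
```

num=-4, s=8
num == 5 is False; s != 7 is True
→ out = num + s = 4

4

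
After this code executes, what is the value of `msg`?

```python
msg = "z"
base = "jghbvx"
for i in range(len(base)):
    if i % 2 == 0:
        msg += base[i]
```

'zjhv'

i=0: add 'j' → 'zj'
i=1: skip
i=2: add 'h' → 'zjh'
i=3: skip
i=4: add 'v' → 'zjhv'
i=5: skip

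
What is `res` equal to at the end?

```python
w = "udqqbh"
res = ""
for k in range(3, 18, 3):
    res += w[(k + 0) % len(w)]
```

'ququq'

k=3: add w[3]='q' → 'q'
k=6: add w[0]='u' → 'qu'
k=9: add w[3]='q' → 'quq'
k=12: add w[0]='u' → 'ququ'
k=15: add w[3]='q' → 'ququq'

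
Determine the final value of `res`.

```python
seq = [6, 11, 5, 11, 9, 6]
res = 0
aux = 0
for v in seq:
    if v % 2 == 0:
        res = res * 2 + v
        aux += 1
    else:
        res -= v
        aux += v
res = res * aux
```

-2052

v=6: even, res = 0*2+6 = 6; aux=1
v=11: not even, res = 6-11 = -5; aux=12
v=5: not even, res = (-5)-5 = -10; aux=17
v=11: not even, res = (-10)-11 = -21; aux=28
v=9: not even, res = (-21)-9 = -30; aux=37
v=6: even, res = (-30)*2+6 = -54; aux=38
res*aux = (-54)*38 = -2052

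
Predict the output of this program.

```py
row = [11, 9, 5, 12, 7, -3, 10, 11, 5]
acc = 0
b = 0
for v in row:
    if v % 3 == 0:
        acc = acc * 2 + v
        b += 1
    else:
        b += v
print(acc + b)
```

109

v=11: not %3==0; b=11
v=9: %3==0, acc = 0*2+9 = 9; b=12
v=5: not %3==0; b=17
v=12: %3==0, acc = 9*2+12 = 30; b=18
v=7: not %3==0; b=25
v=-3: %3==0, acc = 30*2+(-3) = 57; b=26
v=10: not %3==0; b=36
v=11: not %3==0; b=47
v=5: not %3==0; b=52
acc+b = 57+52 = 109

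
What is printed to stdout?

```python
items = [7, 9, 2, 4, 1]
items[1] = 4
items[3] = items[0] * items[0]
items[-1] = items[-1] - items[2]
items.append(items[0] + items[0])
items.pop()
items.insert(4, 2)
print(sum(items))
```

63

items[1] = 4 → [7, 4, 2, 4, 1]
items[3] = items[0]*items[0] = 7*7 = 49 → [7, 4, 2, 49, 1]
items[-1] = items[-1]-items[2] = 1-2 = -1 → [7, 4, 2, 49, -1]
append items[0]+items[0] = 7+7 = 14 → [7, 4, 2, 49, -1, 14]
pop() removes 14 → [7, 4, 2, 49, -1]
insert 2 at 4 → [7, 4, 2, 49, 2, -1]
sum = 63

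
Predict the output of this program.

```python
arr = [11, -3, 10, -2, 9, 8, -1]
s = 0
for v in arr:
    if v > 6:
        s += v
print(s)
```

v=11: >6, s = 0+11 = 11
v=-3: not >6
v=10: >6, s = 11+10 = 21
v=-2: not >6
v=9: >6, s = 21+9 = 30
v=8: >6, s = 30+8 = 38
v=-1: not >6

38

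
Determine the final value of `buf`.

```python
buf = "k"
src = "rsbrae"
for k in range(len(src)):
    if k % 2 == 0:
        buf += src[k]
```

'krba'

k=0: add 'r' → 'kr'
k=1: skip
k=2: add 'b' → 'krb'
k=3: skip
k=4: add 'a' → 'krba'
k=5: skip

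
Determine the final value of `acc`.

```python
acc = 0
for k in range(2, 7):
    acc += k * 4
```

80

k=2: acc = 0+2*4 = 8
k=3: acc = 8+3*4 = 20
k=4: acc = 20+4*4 = 36
k=5: acc = 36+5*4 = 56
k=6: acc = 56+6*4 = 80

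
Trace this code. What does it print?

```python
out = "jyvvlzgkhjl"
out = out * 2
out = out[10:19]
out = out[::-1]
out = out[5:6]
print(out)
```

repeat ×2 → 'jyvvlzgkhjljyvvlzgkhjl'
slice [10:19] → 'ljyvvlzgk'
reverse → 'kgzlvvyjl'
slice [5:6] → 'v'

v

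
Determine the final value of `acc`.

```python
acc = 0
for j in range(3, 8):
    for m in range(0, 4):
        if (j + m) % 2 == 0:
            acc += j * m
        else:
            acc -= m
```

j=3,m=0: odd sum, acc = 0-0 = 0
j=3,m=1: even sum, acc = 0+3 = 3
j=3,m=2: odd sum, acc = 3-2 = 1
j=3,m=3: even sum, acc = 1+9 = 10
j=4,m=0: even sum, acc = 10+0 = 10
j=4,m=1: odd sum, acc = 10-1 = 9
j=4,m=2: even sum, acc = 9+8 = 17
j=4,m=3: odd sum, acc = 17-3 = 14
j=5,m=0: odd sum, acc = 14-0 = 14
j=5,m=1: even sum, acc = 14+5 = 19
j=5,m=2: odd sum, acc = 19-2 = 17
j=5,m=3: even sum, acc = 17+15 = 32
j=6,m=0: even sum, acc = 32+0 = 32
j=6,m=1: odd sum, acc = 32-1 = 31
j=6,m=2: even sum, acc = 31+12 = 43
j=6,m=3: odd sum, acc = 43-3 = 40
j=7,m=0: odd sum, acc = 40-0 = 40
j=7,m=1: even sum, acc = 40+7 = 47
j=7,m=2: odd sum, acc = 47-2 = 45
j=7,m=3: even sum, acc = 45+21 = 66

66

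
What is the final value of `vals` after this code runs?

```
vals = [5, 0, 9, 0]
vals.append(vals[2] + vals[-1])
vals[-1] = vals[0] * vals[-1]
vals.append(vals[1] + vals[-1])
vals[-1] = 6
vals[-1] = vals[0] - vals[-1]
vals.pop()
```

[5, 0, 9, 0, 45]

append vals[2]+vals[-1] = 9+0 = 9 → [5, 0, 9, 0, 9]
vals[-1] = vals[0]*vals[-1] = 5*9 = 45 → [5, 0, 9, 0, 45]
append vals[1]+vals[-1] = 0+45 = 45 → [5, 0, 9, 0, 45, 45]
vals[-1] = 6 → [5, 0, 9, 0, 45, 6]
vals[-1] = vals[0]-vals[-1] = 5-6 = -1 → [5, 0, 9, 0, 45, -1]
pop() removes -1 → [5, 0, 9, 0, 45]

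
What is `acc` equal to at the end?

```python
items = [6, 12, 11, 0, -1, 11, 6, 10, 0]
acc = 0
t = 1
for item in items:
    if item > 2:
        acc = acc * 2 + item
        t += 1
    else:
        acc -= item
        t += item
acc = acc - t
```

540

item=6: >2, acc = 0*2+6 = 6; t=2
item=12: >2, acc = 6*2+12 = 24; t=3
item=11: >2, acc = 24*2+11 = 59; t=4
item=0: not >2, acc = 59-0 = 59; t=4
item=-1: not >2, acc = 59-(-1) = 60; t=3
item=11: >2, acc = 60*2+11 = 131; t=4
item=6: >2, acc = 131*2+6 = 268; t=5
item=10: >2, acc = 268*2+10 = 546; t=6
item=0: not >2, acc = 546-0 = 546; t=6
acc-t = 546-6 = 540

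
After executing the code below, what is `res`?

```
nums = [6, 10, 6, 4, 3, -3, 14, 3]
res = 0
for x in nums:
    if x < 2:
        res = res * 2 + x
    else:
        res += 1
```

9

x=6: not <2, res = 0+1 = 1
x=10: not <2, res = 1+1 = 2
x=6: not <2, res = 2+1 = 3
x=4: not <2, res = 3+1 = 4
x=3: not <2, res = 4+1 = 5
x=-3: <2, res = 5*2+(-3) = 7
x=14: not <2, res = 7+1 = 8
x=3: not <2, res = 8+1 = 9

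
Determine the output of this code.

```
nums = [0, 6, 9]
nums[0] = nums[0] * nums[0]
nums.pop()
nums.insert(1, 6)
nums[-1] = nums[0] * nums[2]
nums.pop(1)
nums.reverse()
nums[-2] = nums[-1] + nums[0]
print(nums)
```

[0, 0]

nums[0] = nums[0]*nums[0] = 0*0 = 0 → [0, 6, 9]
pop() removes 9 → [0, 6]
insert 6 at 1 → [0, 6, 6]
nums[-1] = nums[0]*nums[2] = 0*6 = 0 → [0, 6, 0]
pop(1) removes 6 → [0, 0]
reverse → [0, 0]
nums[-2] = nums[-1]+nums[0] = 0+0 = 0 → [0, 0]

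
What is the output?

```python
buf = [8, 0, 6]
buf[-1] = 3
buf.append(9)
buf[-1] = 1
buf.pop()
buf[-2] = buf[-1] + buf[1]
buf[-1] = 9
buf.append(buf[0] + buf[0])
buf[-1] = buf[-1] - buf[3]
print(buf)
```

buf[-1] = 3 → [8, 0, 3]
append 9 → [8, 0, 3, 9]
buf[-1] = 1 → [8, 0, 3, 1]
pop() removes 1 → [8, 0, 3]
buf[-2] = buf[-1]+buf[1] = 3+0 = 3 → [8, 3, 3]
buf[-1] = 9 → [8, 3, 9]
append buf[0]+buf[0] = 8+8 = 16 → [8, 3, 9, 16]
buf[-1] = buf[-1]-buf[3] = 16-16 = 0 → [8, 3, 9, 0]

[8, 3, 9, 0]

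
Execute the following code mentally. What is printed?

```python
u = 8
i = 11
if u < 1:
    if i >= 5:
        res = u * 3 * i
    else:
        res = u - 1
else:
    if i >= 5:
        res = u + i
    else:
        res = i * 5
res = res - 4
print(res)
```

u=8, i=11
u < 1 is False; i >= 5 is True
→ res = u + i = 19
res = 19-4 = 15

15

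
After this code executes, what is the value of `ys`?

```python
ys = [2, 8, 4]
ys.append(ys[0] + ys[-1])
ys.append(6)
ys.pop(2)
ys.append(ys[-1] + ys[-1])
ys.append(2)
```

[2, 8, 6, 6, 12, 2]

append ys[0]+ys[-1] = 2+4 = 6 → [2, 8, 4, 6]
append 6 → [2, 8, 4, 6, 6]
pop(2) removes 4 → [2, 8, 6, 6]
append ys[-1]+ys[-1] = 6+6 = 12 → [2, 8, 6, 6, 12]
append 2 → [2, 8, 6, 6, 12, 2]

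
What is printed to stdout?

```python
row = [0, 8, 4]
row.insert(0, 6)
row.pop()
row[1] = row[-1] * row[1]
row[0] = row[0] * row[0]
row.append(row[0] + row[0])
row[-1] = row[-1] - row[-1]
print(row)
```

insert 6 at 0 → [6, 0, 8, 4]
pop() removes 4 → [6, 0, 8]
row[1] = row[-1]*row[1] = 8*0 = 0 → [6, 0, 8]
row[0] = row[0]*row[0] = 6*6 = 36 → [36, 0, 8]
append row[0]+row[0] = 36+36 = 72 → [36, 0, 8, 72]
row[-1] = row[-1]-row[-1] = 72-72 = 0 → [36, 0, 8, 0]

[36, 0, 8, 0]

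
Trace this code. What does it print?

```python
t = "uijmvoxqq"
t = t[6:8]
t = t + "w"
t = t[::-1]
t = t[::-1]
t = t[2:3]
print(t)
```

slice [6:8] → 'xq'
+ 'w' → 'xqw'
reverse → 'wqx'
reverse → 'xqw'
slice [2:3] → 'w'

w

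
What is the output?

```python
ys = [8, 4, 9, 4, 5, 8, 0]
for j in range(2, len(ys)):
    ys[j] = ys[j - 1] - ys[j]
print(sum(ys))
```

-60

j=2: ys[2] = 4-9 = -5 → [8, 4, -5, 4, 5, 8, 0]
j=3: ys[3] = (-5)-4 = -9 → [8, 4, -5, -9, 5, 8, 0]
j=4: ys[4] = (-9)-5 = -14 → [8, 4, -5, -9, -14, 8, 0]
j=5: ys[5] = (-14)-8 = -22 → [8, 4, -5, -9, -14, -22, 0]
j=6: ys[6] = (-22)-0 = -22 → [8, 4, -5, -9, -14, -22, -22]
sum = -60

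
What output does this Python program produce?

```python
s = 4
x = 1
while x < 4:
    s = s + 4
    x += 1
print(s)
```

x=1: s = 4+4 = 8
x=2: s = 8+4 = 12
x=3: s = 12+4 = 16

16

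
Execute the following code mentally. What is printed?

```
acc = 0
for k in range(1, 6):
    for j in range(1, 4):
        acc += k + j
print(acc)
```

75

k=1,j=1: acc = 0+2 = 2
k=1,j=2: acc = 2+3 = 5
k=1,j=3: acc = 5+4 = 9
k=2,j=1: acc = 9+3 = 12
k=2,j=2: acc = 12+4 = 16
k=2,j=3: acc = 16+5 = 21
k=3,j=1: acc = 21+4 = 25
k=3,j=2: acc = 25+5 = 30
k=3,j=3: acc = 30+6 = 36
k=4,j=1: acc = 36+5 = 41
k=4,j=2: acc = 41+6 = 47
k=4,j=3: acc = 47+7 = 54
k=5,j=1: acc = 54+6 = 60
k=5,j=2: acc = 60+7 = 67
k=5,j=3: acc = 67+8 = 75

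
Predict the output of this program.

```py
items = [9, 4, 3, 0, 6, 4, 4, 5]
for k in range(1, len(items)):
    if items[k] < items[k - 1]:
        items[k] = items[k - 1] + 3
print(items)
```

[9, 12, 15, 18, 21, 24, 27, 30]

k=1: 4<9, items[1] = 9+3 = 12 → [9, 12, 3, 0, 6, 4, 4, 5]
k=2: 3<12, items[2] = 12+3 = 15 → [9, 12, 15, 0, 6, 4, 4, 5]
k=3: 0<15, items[3] = 15+3 = 18 → [9, 12, 15, 18, 6, 4, 4, 5]
k=4: 6<18, items[4] = 18+3 = 21 → [9, 12, 15, 18, 21, 4, 4, 5]
k=5: 4<21, items[5] = 21+3 = 24 → [9, 12, 15, 18, 21, 24, 4, 5]
k=6: 4<24, items[6] = 24+3 = 27 → [9, 12, 15, 18, 21, 24, 27, 5]
k=7: 5<27, items[7] = 27+3 = 30 → [9, 12, 15, 18, 21, 24, 27, 30]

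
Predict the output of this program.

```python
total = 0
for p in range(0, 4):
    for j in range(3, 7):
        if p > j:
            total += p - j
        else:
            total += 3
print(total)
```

48

p=0,j=3: not 0>3, total = 0+3 = 3
p=0,j=4: not 0>4, total = 3+3 = 6
p=0,j=5: not 0>5, total = 6+3 = 9
p=0,j=6: not 0>6, total = 9+3 = 12
p=1,j=3: not 1>3, total = 12+3 = 15
p=1,j=4: not 1>4, total = 15+3 = 18
p=1,j=5: not 1>5, total = 18+3 = 21
p=1,j=6: not 1>6, total = 21+3 = 24
p=2,j=3: not 2>3, total = 24+3 = 27
p=2,j=4: not 2>4, total = 27+3 = 30
p=2,j=5: not 2>5, total = 30+3 = 33
p=2,j=6: not 2>6, total = 33+3 = 36
p=3,j=3: not 3>3, total = 36+3 = 39
p=3,j=4: not 3>4, total = 39+3 = 42
p=3,j=5: not 3>5, total = 42+3 = 45
p=3,j=6: not 3>6, total = 45+3 = 48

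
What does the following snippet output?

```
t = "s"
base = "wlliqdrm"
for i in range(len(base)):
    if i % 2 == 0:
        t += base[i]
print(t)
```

swlqr

i=0: add 'w' → 'sw'
i=1: skip
i=2: add 'l' → 'swl'
i=3: skip
i=4: add 'q' → 'swlq'
i=5: skip
i=6: add 'r' → 'swlqr'
i=7: skip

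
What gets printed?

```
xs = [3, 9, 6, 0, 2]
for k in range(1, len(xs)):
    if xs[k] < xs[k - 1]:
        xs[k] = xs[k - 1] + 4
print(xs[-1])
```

k=1: 9>=3, unchanged → [3, 9, 6, 0, 2]
k=2: 6<9, xs[2] = 9+4 = 13 → [3, 9, 13, 0, 2]
k=3: 0<13, xs[3] = 13+4 = 17 → [3, 9, 13, 17, 2]
k=4: 2<17, xs[4] = 17+4 = 21 → [3, 9, 13, 17, 21]

21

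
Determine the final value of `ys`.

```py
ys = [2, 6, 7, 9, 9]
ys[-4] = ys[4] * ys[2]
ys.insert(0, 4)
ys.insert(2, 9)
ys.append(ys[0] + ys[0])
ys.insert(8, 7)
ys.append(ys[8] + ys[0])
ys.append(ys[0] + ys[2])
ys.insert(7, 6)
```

[4, 2, 9, 63, 7, 9, 9, 6, 8, 7, 11, 13]

ys[-4] = ys[4]*ys[2] = 9*7 = 63 → [2, 63, 7, 9, 9]
insert 4 at 0 → [4, 2, 63, 7, 9, 9]
insert 9 at 2 → [4, 2, 9, 63, 7, 9, 9]
append ys[0]+ys[0] = 4+4 = 8 → [4, 2, 9, 63, 7, 9, 9, 8]
insert 7 at 8 → [4, 2, 9, 63, 7, 9, 9, 8, 7]
append ys[8]+ys[0] = 7+4 = 11 → [4, 2, 9, 63, 7, 9, 9, 8, 7, 11]
append ys[0]+ys[2] = 4+9 = 13 → [4, 2, 9, 63, 7, 9, 9, 8, 7, 11, 13]
insert 6 at 7 → [4, 2, 9, 63, 7, 9, 9, 6, 8, 7, 11, 13]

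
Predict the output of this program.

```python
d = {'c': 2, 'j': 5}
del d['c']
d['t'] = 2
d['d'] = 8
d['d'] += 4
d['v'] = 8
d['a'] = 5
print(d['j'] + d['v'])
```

del 'c' → {'j': 5}
d['t'] = 2 → {'j': 5, 't': 2}
d['d'] = 8 → {'j': 5, 't': 2, 'd': 8}
d['d'] = 8+4 = 12 → {'j': 5, 't': 2, 'd': 12}
d['v'] = 8 → {'j': 5, 't': 2, 'd': 12, 'v': 8}
d['a'] = 5 → {'j': 5, 't': 2, 'd': 12, 'v': 8, 'a': 5}
d['j']+d['v'] = 5+8 = 13

13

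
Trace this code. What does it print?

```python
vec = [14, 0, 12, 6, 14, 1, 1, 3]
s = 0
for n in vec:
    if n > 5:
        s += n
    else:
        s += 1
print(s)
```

n=14: >5, s = 0+14 = 14
n=0: not >5, s = 14+1 = 15
n=12: >5, s = 15+12 = 27
n=6: >5, s = 27+6 = 33
n=14: >5, s = 33+14 = 47
n=1: not >5, s = 47+1 = 48
n=1: not >5, s = 48+1 = 49
n=3: not >5, s = 49+1 = 50

50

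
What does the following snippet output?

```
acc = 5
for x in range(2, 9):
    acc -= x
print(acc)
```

-30

x=2: acc = 5-2 = 3
x=3: acc = 3-3 = 0
x=4: acc = 0-4 = -4
x=5: acc = (-4)-5 = -9
x=6: acc = (-9)-6 = -15
x=7: acc = (-15)-7 = -22
x=8: acc = (-22)-8 = -30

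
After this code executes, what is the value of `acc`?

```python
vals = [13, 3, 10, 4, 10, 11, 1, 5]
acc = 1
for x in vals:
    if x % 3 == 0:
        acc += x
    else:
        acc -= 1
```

-3

x=13: not %3==0, acc = 1-1 = 0
x=3: %3==0, acc = 0+3 = 3
x=10: not %3==0, acc = 3-1 = 2
x=4: not %3==0, acc = 2-1 = 1
x=10: not %3==0, acc = 1-1 = 0
x=11: not %3==0, acc = 0-1 = -1
x=1: not %3==0, acc = (-1)-1 = -2
x=5: not %3==0, acc = (-2)-1 = -3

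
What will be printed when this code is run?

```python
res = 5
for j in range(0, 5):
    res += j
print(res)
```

j=0: res = 5+0 = 5
j=1: res = 5+1 = 6
j=2: res = 6+2 = 8
j=3: res = 8+3 = 11
j=4: res = 11+4 = 15

15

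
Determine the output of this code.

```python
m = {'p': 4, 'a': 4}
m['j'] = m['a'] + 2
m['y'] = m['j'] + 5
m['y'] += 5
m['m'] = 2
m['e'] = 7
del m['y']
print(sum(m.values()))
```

23

m['j'] = m['a']+2 = 6 → {'p': 4, 'a': 4, 'j': 6}
m['y'] = m['j']+5 = 11 → {'p': 4, 'a': 4, 'j': 6, 'y': 11}
m['y'] = 11+5 = 16 → {'p': 4, 'a': 4, 'j': 6, 'y': 16}
m['m'] = 2 → {'p': 4, 'a': 4, 'j': 6, 'y': 16, 'm': 2}
m['e'] = 7 → {'p': 4, 'a': 4, 'j': 6, 'y': 16, 'm': 2, 'e': 7}
del 'y' → {'p': 4, 'a': 4, 'j': 6, 'm': 2, 'e': 7}
sum of values = 23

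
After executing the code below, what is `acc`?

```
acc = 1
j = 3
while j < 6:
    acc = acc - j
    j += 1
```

j=3: acc = 1-3 = -2
j=4: acc = (-2)-4 = -6
j=5: acc = (-6)-5 = -11

-11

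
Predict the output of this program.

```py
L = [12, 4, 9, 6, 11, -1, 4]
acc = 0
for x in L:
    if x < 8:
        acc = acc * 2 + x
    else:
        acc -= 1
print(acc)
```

30

x=12: not <8, acc = 0-1 = -1
x=4: <8, acc = (-1)*2+4 = 2
x=9: not <8, acc = 2-1 = 1
x=6: <8, acc = 1*2+6 = 8
x=11: not <8, acc = 8-1 = 7
x=-1: <8, acc = 7*2+(-1) = 13
x=4: <8, acc = 13*2+4 = 30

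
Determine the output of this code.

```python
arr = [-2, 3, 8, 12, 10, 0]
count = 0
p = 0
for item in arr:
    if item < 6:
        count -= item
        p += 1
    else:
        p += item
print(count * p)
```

-33

item=-2: <6, count = 0-(-2) = 2; p=1
item=3: <6, count = 2-3 = -1; p=2
item=8: not <6; p=10
item=12: not <6; p=22
item=10: not <6; p=32
item=0: <6, count = (-1)-0 = -1; p=33
count*p = (-1)*33 = -33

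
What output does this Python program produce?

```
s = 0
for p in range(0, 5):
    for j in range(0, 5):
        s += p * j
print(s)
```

100

p=0,j=0: s = 0+0 = 0
p=0,j=1: s = 0+0 = 0
p=0,j=2: s = 0+0 = 0
p=0,j=3: s = 0+0 = 0
p=0,j=4: s = 0+0 = 0
p=1,j=0: s = 0+0 = 0
p=1,j=1: s = 0+1 = 1
p=1,j=2: s = 1+2 = 3
p=1,j=3: s = 3+3 = 6
p=1,j=4: s = 6+4 = 10
p=2,j=0: s = 10+0 = 10
p=2,j=1: s = 10+2 = 12
p=2,j=2: s = 12+4 = 16
p=2,j=3: s = 16+6 = 22
p=2,j=4: s = 22+8 = 30
p=3,j=0: s = 30+0 = 30
p=3,j=1: s = 30+3 = 33
p=3,j=2: s = 33+6 = 39
p=3,j=3: s = 39+9 = 48
p=3,j=4: s = 48+12 = 60
p=4,j=0: s = 60+0 = 60
p=4,j=1: s = 60+4 = 64
p=4,j=2: s = 64+8 = 72
p=4,j=3: s = 72+12 = 84
p=4,j=4: s = 84+16 = 100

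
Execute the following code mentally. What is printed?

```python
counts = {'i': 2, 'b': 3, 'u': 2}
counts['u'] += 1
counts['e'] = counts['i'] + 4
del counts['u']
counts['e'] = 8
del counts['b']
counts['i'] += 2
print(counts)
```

{'i': 4, 'e': 8}

counts['u'] = 2+1 = 3 → {'i': 2, 'b': 3, 'u': 3}
counts['e'] = counts['i']+4 = 6 → {'i': 2, 'b': 3, 'u': 3, 'e': 6}
del 'u' → {'i': 2, 'b': 3, 'e': 6}
counts['e'] = 8 → {'i': 2, 'b': 3, 'e': 8}
del 'b' → {'i': 2, 'e': 8}
counts['i'] = 2+2 = 4 → {'i': 4, 'e': 8}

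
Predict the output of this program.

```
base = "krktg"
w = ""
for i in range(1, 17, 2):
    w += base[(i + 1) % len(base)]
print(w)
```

i=1: add base[2]='k' → 'k'
i=3: add base[4]='g' → 'kg'
i=5: add base[1]='r' → 'kgr'
i=7: add base[3]='t' → 'kgrt'
i=9: add base[0]='k' → 'kgrtk'
i=11: add base[2]='k' → 'kgrtkk'
i=13: add base[4]='g' → 'kgrtkkg'
i=15: add base[1]='r' → 'kgrtkkgr'

kgrtkkgr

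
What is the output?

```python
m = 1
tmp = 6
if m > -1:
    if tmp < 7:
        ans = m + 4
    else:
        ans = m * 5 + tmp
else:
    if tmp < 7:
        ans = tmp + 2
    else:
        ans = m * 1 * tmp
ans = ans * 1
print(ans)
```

m=1, tmp=6
m > -1 is True; tmp < 7 is True
→ ans = m + 4 = 5
ans = 5*1 = 5

5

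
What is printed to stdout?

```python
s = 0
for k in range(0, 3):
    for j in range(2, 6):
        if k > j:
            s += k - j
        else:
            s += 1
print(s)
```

12

k=0,j=2: not 0>2, s = 0+1 = 1
k=0,j=3: not 0>3, s = 1+1 = 2
k=0,j=4: not 0>4, s = 2+1 = 3
k=0,j=5: not 0>5, s = 3+1 = 4
k=1,j=2: not 1>2, s = 4+1 = 5
k=1,j=3: not 1>3, s = 5+1 = 6
k=1,j=4: not 1>4, s = 6+1 = 7
k=1,j=5: not 1>5, s = 7+1 = 8
k=2,j=2: not 2>2, s = 8+1 = 9
k=2,j=3: not 2>3, s = 9+1 = 10
k=2,j=4: not 2>4, s = 10+1 = 11
k=2,j=5: not 2>5, s = 11+1 = 12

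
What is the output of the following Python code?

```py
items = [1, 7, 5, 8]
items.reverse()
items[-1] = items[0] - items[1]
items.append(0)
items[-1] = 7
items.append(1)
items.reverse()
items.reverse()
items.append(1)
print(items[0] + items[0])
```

reverse → [8, 5, 7, 1]
items[-1] = items[0]-items[1] = 8-5 = 3 → [8, 5, 7, 3]
append 0 → [8, 5, 7, 3, 0]
items[-1] = 7 → [8, 5, 7, 3, 7]
append 1 → [8, 5, 7, 3, 7, 1]
reverse → [1, 7, 3, 7, 5, 8]
reverse → [8, 5, 7, 3, 7, 1]
append 1 → [8, 5, 7, 3, 7, 1, 1]
items[0]+items[0] = 8+8 = 16

16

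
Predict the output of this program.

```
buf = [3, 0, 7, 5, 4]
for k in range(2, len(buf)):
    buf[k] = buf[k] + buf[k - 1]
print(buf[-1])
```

16

k=2: buf[2] = 7+0 = 7 → [3, 0, 7, 5, 4]
k=3: buf[3] = 5+7 = 12 → [3, 0, 7, 12, 4]
k=4: buf[4] = 4+12 = 16 → [3, 0, 7, 12, 16]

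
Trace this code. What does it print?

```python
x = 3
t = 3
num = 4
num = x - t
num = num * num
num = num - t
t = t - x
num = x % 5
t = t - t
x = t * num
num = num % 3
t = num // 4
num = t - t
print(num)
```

0

num = 3-3 = 0
num = 0*0 = 0
num = 0-3 = -3
t = 3-3 = 0
num = 3%5 = 3
t = 0-0 = 0
x = 0*3 = 0
num = 3%3 = 0
t = 0//4 = 0
num = 0-0 = 0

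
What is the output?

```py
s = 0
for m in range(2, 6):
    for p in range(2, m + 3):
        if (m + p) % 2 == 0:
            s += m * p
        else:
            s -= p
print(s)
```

130

m=2,p=2: even sum, s = 0+4 = 4
m=2,p=3: odd sum, s = 4-3 = 1
m=2,p=4: even sum, s = 1+8 = 9
m=3,p=2: odd sum, s = 9-2 = 7
m=3,p=3: even sum, s = 7+9 = 16
m=3,p=4: odd sum, s = 16-4 = 12
m=3,p=5: even sum, s = 12+15 = 27
m=4,p=2: even sum, s = 27+8 = 35
m=4,p=3: odd sum, s = 35-3 = 32
m=4,p=4: even sum, s = 32+16 = 48
m=4,p=5: odd sum, s = 48-5 = 43
m=4,p=6: even sum, s = 43+24 = 67
m=5,p=2: odd sum, s = 67-2 = 65
m=5,p=3: even sum, s = 65+15 = 80
m=5,p=4: odd sum, s = 80-4 = 76
m=5,p=5: even sum, s = 76+25 = 101
m=5,p=6: odd sum, s = 101-6 = 95
m=5,p=7: even sum, s = 95+35 = 130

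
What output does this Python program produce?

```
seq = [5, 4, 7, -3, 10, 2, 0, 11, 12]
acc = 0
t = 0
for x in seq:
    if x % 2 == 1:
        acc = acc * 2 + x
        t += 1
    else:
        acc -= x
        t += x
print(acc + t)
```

x=5: odd, acc = 0*2+5 = 5; t=1
x=4: not odd, acc = 5-4 = 1; t=5
x=7: odd, acc = 1*2+7 = 9; t=6
x=-3: odd, acc = 9*2+(-3) = 15; t=7
x=10: not odd, acc = 15-10 = 5; t=17
x=2: not odd, acc = 5-2 = 3; t=19
x=0: not odd, acc = 3-0 = 3; t=19
x=11: odd, acc = 3*2+11 = 17; t=20
x=12: not odd, acc = 17-12 = 5; t=32
acc+t = 5+32 = 37

37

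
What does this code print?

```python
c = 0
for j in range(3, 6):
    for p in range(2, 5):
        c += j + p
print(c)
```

j=3,p=2: c = 0+5 = 5
j=3,p=3: c = 5+6 = 11
j=3,p=4: c = 11+7 = 18
j=4,p=2: c = 18+6 = 24
j=4,p=3: c = 24+7 = 31
j=4,p=4: c = 31+8 = 39
j=5,p=2: c = 39+7 = 46
j=5,p=3: c = 46+8 = 54
j=5,p=4: c = 54+9 = 63

63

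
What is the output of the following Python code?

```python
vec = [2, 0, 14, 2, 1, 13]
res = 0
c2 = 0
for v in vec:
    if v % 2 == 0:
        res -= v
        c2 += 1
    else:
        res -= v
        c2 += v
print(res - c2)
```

v=2: even, res = 0-2 = -2; c2=1
v=0: even, res = (-2)-0 = -2; c2=2
v=14: even, res = (-2)-14 = -16; c2=3
v=2: even, res = (-16)-2 = -18; c2=4
v=1: not even, res = (-18)-1 = -19; c2=5
v=13: not even, res = (-19)-13 = -32; c2=18
res-c2 = (-32)-18 = -50

-50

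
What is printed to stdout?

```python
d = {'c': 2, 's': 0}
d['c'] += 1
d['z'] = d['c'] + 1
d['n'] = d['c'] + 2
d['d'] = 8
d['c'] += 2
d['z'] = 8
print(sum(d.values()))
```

d['c'] = 2+1 = 3 → {'c': 3, 's': 0}
d['z'] = d['c']+1 = 4 → {'c': 3, 's': 0, 'z': 4}
d['n'] = d['c']+2 = 5 → {'c': 3, 's': 0, 'z': 4, 'n': 5}
d['d'] = 8 → {'c': 3, 's': 0, 'z': 4, 'n': 5, 'd': 8}
d['c'] = 3+2 = 5 → {'c': 5, 's': 0, 'z': 4, 'n': 5, 'd': 8}
d['z'] = 8 → {'c': 5, 's': 0, 'z': 8, 'n': 5, 'd': 8}
sum of values = 26

26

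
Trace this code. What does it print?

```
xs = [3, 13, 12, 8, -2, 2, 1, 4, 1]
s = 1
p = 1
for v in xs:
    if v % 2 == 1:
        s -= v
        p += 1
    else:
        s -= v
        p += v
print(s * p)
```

-1189

v=3: odd, s = 1-3 = -2; p=2
v=13: odd, s = (-2)-13 = -15; p=3
v=12: not odd, s = (-15)-12 = -27; p=15
v=8: not odd, s = (-27)-8 = -35; p=23
v=-2: not odd, s = (-35)-(-2) = -33; p=21
v=2: not odd, s = (-33)-2 = -35; p=23
v=1: odd, s = (-35)-1 = -36; p=24
v=4: not odd, s = (-36)-4 = -40; p=28
v=1: odd, s = (-40)-1 = -41; p=29
s*p = (-41)*29 = -1189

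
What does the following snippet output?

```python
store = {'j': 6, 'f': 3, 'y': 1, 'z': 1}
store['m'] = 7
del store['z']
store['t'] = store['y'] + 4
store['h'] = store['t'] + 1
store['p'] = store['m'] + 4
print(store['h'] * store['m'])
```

42

store['m'] = 7 → {'j': 6, 'f': 3, 'y': 1, 'z': 1, 'm': 7}
del 'z' → {'j': 6, 'f': 3, 'y': 1, 'm': 7}
store['t'] = store['y']+4 = 5 → {'j': 6, 'f': 3, 'y': 1, 'm': 7, 't': 5}
store['h'] = store['t']+1 = 6 → {'j': 6, 'f': 3, 'y': 1, 'm': 7, 't': 5, 'h': 6}
store['p'] = store['m']+4 = 11 → {'j': 6, 'f': 3, 'y': 1, 'm': 7, 't': 5, 'h': 6, 'p': 11}
store['h']*store['m'] = 6*7 = 42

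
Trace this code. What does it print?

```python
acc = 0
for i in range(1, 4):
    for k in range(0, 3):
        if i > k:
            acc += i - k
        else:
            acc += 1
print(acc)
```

13

i=1,k=0: 1>0, acc = 0+1 = 1
i=1,k=1: not 1>1, acc = 1+1 = 2
i=1,k=2: not 1>2, acc = 2+1 = 3
i=2,k=0: 2>0, acc = 3+2 = 5
i=2,k=1: 2>1, acc = 5+1 = 6
i=2,k=2: not 2>2, acc = 6+1 = 7
i=3,k=0: 3>0, acc = 7+3 = 10
i=3,k=1: 3>1, acc = 10+2 = 12
i=3,k=2: 3>2, acc = 12+1 = 13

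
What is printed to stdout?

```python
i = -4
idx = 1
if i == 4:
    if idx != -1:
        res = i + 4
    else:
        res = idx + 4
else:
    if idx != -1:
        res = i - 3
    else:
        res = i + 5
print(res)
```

i=-4, idx=1
i == 4 is False; idx != -1 is True
→ res = i - 3 = -7

-7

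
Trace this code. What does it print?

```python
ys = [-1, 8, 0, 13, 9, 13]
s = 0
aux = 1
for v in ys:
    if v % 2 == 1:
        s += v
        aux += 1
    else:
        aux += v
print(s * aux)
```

442

v=-1: odd, s = 0+(-1) = -1; aux=2
v=8: not odd; aux=10
v=0: not odd; aux=10
v=13: odd, s = (-1)+13 = 12; aux=11
v=9: odd, s = 12+9 = 21; aux=12
v=13: odd, s = 21+13 = 34; aux=13
s*aux = 34*13 = 442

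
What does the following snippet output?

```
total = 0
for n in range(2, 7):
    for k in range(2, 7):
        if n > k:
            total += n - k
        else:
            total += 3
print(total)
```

65

n=2,k=2: not 2>2, total = 0+3 = 3
n=2,k=3: not 2>3, total = 3+3 = 6
n=2,k=4: not 2>4, total = 6+3 = 9
n=2,k=5: not 2>5, total = 9+3 = 12
n=2,k=6: not 2>6, total = 12+3 = 15
n=3,k=2: 3>2, total = 15+1 = 16
n=3,k=3: not 3>3, total = 16+3 = 19
n=3,k=4: not 3>4, total = 19+3 = 22
n=3,k=5: not 3>5, total = 22+3 = 25
n=3,k=6: not 3>6, total = 25+3 = 28
n=4,k=2: 4>2, total = 28+2 = 30
n=4,k=3: 4>3, total = 30+1 = 31
n=4,k=4: not 4>4, total = 31+3 = 34
n=4,k=5: not 4>5, total = 34+3 = 37
n=4,k=6: not 4>6, total = 37+3 = 40
n=5,k=2: 5>2, total = 40+3 = 43
n=5,k=3: 5>3, total = 43+2 = 45
n=5,k=4: 5>4, total = 45+1 = 46
n=5,k=5: not 5>5, total = 46+3 = 49
n=5,k=6: not 5>6, total = 49+3 = 52
n=6,k=2: 6>2, total = 52+4 = 56
n=6,k=3: 6>3, total = 56+3 = 59
n=6,k=4: 6>4, total = 59+2 = 61
n=6,k=5: 6>5, total = 61+1 = 62
n=6,k=6: not 6>6, total = 62+3 = 65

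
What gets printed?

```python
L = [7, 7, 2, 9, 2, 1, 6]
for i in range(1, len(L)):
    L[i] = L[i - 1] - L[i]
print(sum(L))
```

-53

i=1: L[1] = 7-7 = 0 → [7, 0, 2, 9, 2, 1, 6]
i=2: L[2] = 0-2 = -2 → [7, 0, -2, 9, 2, 1, 6]
i=3: L[3] = (-2)-9 = -11 → [7, 0, -2, -11, 2, 1, 6]
i=4: L[4] = (-11)-2 = -13 → [7, 0, -2, -11, -13, 1, 6]
i=5: L[5] = (-13)-1 = -14 → [7, 0, -2, -11, -13, -14, 6]
i=6: L[6] = (-14)-6 = -20 → [7, 0, -2, -11, -13, -14, -20]
sum = -53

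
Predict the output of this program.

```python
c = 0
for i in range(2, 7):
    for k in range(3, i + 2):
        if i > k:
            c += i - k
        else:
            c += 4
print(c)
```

46

i=2,k=3: not 2>3, c = 0+4 = 4
i=3,k=3: not 3>3, c = 4+4 = 8
i=3,k=4: not 3>4, c = 8+4 = 12
i=4,k=3: 4>3, c = 12+1 = 13
i=4,k=4: not 4>4, c = 13+4 = 17
i=4,k=5: not 4>5, c = 17+4 = 21
i=5,k=3: 5>3, c = 21+2 = 23
i=5,k=4: 5>4, c = 23+1 = 24
i=5,k=5: not 5>5, c = 24+4 = 28
i=5,k=6: not 5>6, c = 28+4 = 32
i=6,k=3: 6>3, c = 32+3 = 35
i=6,k=4: 6>4, c = 35+2 = 37
i=6,k=5: 6>5, c = 37+1 = 38
i=6,k=6: not 6>6, c = 38+4 = 42
i=6,k=7: not 6>7, c = 42+4 = 46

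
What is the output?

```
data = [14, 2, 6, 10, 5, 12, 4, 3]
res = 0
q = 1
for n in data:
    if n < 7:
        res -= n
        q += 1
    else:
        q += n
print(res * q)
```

n=14: not <7; q=15
n=2: <7, res = 0-2 = -2; q=16
n=6: <7, res = (-2)-6 = -8; q=17
n=10: not <7; q=27
n=5: <7, res = (-8)-5 = -13; q=28
n=12: not <7; q=40
n=4: <7, res = (-13)-4 = -17; q=41
n=3: <7, res = (-17)-3 = -20; q=42
res*q = (-20)*42 = -840

-840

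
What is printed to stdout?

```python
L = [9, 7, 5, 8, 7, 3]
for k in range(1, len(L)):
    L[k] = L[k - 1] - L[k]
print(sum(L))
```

-42

k=1: L[1] = 9-7 = 2 → [9, 2, 5, 8, 7, 3]
k=2: L[2] = 2-5 = -3 → [9, 2, -3, 8, 7, 3]
k=3: L[3] = (-3)-8 = -11 → [9, 2, -3, -11, 7, 3]
k=4: L[4] = (-11)-7 = -18 → [9, 2, -3, -11, -18, 3]
k=5: L[5] = (-18)-3 = -21 → [9, 2, -3, -11, -18, -21]
sum = -42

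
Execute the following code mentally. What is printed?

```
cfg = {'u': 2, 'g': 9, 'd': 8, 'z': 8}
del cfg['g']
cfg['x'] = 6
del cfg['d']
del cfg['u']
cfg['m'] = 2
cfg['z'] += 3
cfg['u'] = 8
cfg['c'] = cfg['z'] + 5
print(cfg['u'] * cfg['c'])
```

del 'g' → {'u': 2, 'd': 8, 'z': 8}
cfg['x'] = 6 → {'u': 2, 'd': 8, 'z': 8, 'x': 6}
del 'd' → {'u': 2, 'z': 8, 'x': 6}
del 'u' → {'z': 8, 'x': 6}
cfg['m'] = 2 → {'z': 8, 'x': 6, 'm': 2}
cfg['z'] = 8+3 = 11 → {'z': 11, 'x': 6, 'm': 2}
cfg['u'] = 8 → {'z': 11, 'x': 6, 'm': 2, 'u': 8}
cfg['c'] = cfg['z']+5 = 16 → {'z': 11, 'x': 6, 'm': 2, 'u': 8, 'c': 16}
cfg['u']*cfg['c'] = 8*16 = 128

128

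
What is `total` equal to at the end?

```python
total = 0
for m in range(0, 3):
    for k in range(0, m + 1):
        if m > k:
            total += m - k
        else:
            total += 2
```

m=0,k=0: not 0>0, total = 0+2 = 2
m=1,k=0: 1>0, total = 2+1 = 3
m=1,k=1: not 1>1, total = 3+2 = 5
m=2,k=0: 2>0, total = 5+2 = 7
m=2,k=1: 2>1, total = 7+1 = 8
m=2,k=2: not 2>2, total = 8+2 = 10

10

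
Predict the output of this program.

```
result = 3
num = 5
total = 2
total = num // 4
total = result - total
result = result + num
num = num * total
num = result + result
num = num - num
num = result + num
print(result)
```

8

total = 5//4 = 1
total = 3-1 = 2
result = 3+5 = 8
num = 5*2 = 10
num = 8+8 = 16
num = 16-16 = 0
num = 8+0 = 8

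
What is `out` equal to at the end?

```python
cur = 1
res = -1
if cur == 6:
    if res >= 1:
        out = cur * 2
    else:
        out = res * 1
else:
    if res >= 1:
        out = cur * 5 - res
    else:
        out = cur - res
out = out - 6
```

cur=1, res=-1
cur == 6 is False; res >= 1 is False
→ out = cur - res = 2
out = 2-6 = -4

-4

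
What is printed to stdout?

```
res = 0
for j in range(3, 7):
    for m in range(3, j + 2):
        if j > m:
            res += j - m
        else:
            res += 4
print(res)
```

42

j=3,m=3: not 3>3, res = 0+4 = 4
j=3,m=4: not 3>4, res = 4+4 = 8
j=4,m=3: 4>3, res = 8+1 = 9
j=4,m=4: not 4>4, res = 9+4 = 13
j=4,m=5: not 4>5, res = 13+4 = 17
j=5,m=3: 5>3, res = 17+2 = 19
j=5,m=4: 5>4, res = 19+1 = 20
j=5,m=5: not 5>5, res = 20+4 = 24
j=5,m=6: not 5>6, res = 24+4 = 28
j=6,m=3: 6>3, res = 28+3 = 31
j=6,m=4: 6>4, res = 31+2 = 33
j=6,m=5: 6>5, res = 33+1 = 34
j=6,m=6: not 6>6, res = 34+4 = 38
j=6,m=7: not 6>7, res = 38+4 = 42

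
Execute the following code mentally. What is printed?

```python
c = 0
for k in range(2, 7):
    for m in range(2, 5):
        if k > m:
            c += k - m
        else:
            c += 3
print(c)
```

37

k=2,m=2: not 2>2, c = 0+3 = 3
k=2,m=3: not 2>3, c = 3+3 = 6
k=2,m=4: not 2>4, c = 6+3 = 9
k=3,m=2: 3>2, c = 9+1 = 10
k=3,m=3: not 3>3, c = 10+3 = 13
k=3,m=4: not 3>4, c = 13+3 = 16
k=4,m=2: 4>2, c = 16+2 = 18
k=4,m=3: 4>3, c = 18+1 = 19
k=4,m=4: not 4>4, c = 19+3 = 22
k=5,m=2: 5>2, c = 22+3 = 25
k=5,m=3: 5>3, c = 25+2 = 27
k=5,m=4: 5>4, c = 27+1 = 28
k=6,m=2: 6>2, c = 28+4 = 32
k=6,m=3: 6>3, c = 32+3 = 35
k=6,m=4: 6>4, c = 35+2 = 37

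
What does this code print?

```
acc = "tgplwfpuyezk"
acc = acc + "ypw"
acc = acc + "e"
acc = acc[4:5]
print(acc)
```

w

+ 'ypw' → 'tgplwfpuyezkypw'
+ 'e' → 'tgplwfpuyezkypwe'
slice [4:5] → 'w'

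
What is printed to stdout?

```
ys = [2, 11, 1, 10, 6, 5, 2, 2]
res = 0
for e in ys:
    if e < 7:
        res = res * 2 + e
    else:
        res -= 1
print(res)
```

e=2: <7, res = 0*2+2 = 2
e=11: not <7, res = 2-1 = 1
e=1: <7, res = 1*2+1 = 3
e=10: not <7, res = 3-1 = 2
e=6: <7, res = 2*2+6 = 10
e=5: <7, res = 10*2+5 = 25
e=2: <7, res = 25*2+2 = 52
e=2: <7, res = 52*2+2 = 106

106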